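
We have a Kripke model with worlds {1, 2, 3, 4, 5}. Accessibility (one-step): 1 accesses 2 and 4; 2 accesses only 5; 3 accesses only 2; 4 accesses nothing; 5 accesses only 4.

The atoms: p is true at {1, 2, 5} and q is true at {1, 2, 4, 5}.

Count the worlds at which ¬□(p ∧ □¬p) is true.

3

1: □(p ∧ □¬p) is F. ✓
2: □(p ∧ □¬p) is T. ✗
3: □(p ∧ □¬p) is F. ✓
4: □(p ∧ □¬p) is T. ✗
5: □(p ∧ □¬p) is F. ✓
Satisfying worlds: {1, 3, 5}.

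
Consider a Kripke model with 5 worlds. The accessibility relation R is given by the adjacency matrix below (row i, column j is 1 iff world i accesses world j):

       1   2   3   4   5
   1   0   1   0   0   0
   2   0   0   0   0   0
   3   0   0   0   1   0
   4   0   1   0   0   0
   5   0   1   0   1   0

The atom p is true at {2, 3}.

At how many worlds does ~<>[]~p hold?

2

1: <>[]~p is T. ✗
2: <>[]~p is F. ✓
3: <>[]~p is F. ✓
4: <>[]~p is T. ✗
5: <>[]~p is T. ✗
Satisfying worlds: {2, 3}.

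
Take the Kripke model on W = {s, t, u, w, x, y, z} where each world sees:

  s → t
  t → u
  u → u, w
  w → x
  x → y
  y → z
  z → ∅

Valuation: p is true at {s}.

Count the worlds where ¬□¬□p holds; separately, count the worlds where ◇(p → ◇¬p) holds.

For ¬□¬□p:
s: □¬□p is T. ✗
t: □¬□p is T. ✗
u: □¬□p is T. ✗
w: □¬□p is T. ✗
x: □¬□p is T. ✗
y: □¬□p is F. ✓
z: □¬□p is T. ✗
— 1 world.
For ◇(p → ◇¬p):
s: successors {t}; p → ◇¬p there: t:T. ✓
t: successors {u}; p → ◇¬p there: u:T. ✓
u: successors {u, w}; p → ◇¬p there: u:T, w:T. ✓
w: successors {x}; p → ◇¬p there: x:T. ✓
x: successors {y}; p → ◇¬p there: y:T. ✓
y: successors {z}; p → ◇¬p there: z:T. ✓
z: no successors, so ◇(p → ◇¬p) fails. ✗
— 6 worlds.

1 and 6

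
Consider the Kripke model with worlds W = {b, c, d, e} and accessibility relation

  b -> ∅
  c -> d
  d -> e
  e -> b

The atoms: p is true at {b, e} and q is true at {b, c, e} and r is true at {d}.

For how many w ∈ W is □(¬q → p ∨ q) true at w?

3

b: no successors, so □(¬q → p ∨ q) holds vacuously. ✓
c: successors {d}; ¬q → p ∨ q there: d:F. ✗
d: successors {e}; ¬q → p ∨ q there: e:T. ✓
e: successors {b}; ¬q → p ∨ q there: b:T. ✓
Satisfying worlds: {b, d, e}.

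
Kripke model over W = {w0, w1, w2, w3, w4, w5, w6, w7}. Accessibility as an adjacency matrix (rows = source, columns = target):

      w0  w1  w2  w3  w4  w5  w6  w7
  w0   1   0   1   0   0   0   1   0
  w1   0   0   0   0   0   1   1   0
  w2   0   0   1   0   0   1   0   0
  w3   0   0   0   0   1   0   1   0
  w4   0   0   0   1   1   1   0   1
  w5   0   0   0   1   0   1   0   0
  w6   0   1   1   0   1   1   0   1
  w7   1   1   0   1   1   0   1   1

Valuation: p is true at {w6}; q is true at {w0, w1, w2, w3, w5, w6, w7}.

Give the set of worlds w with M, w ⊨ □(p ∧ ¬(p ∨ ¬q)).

w0: successors {w0, w2, w6}; p ∧ ¬(p ∨ ¬q) there: w0:F, w2:F, w6:F. ✗
w1: successors {w5, w6}; p ∧ ¬(p ∨ ¬q) there: w5:F, w6:F. ✗
w2: successors {w2, w5}; p ∧ ¬(p ∨ ¬q) there: w2:F, w5:F. ✗
w3: successors {w4, w6}; p ∧ ¬(p ∨ ¬q) there: w4:F, w6:F. ✗
w4: successors {w3, w4, w5, w7}; p ∧ ¬(p ∨ ¬q) there: w3:F, w4:F, w5:F, w7:F. ✗
w5: successors {w3, w5}; p ∧ ¬(p ∨ ¬q) there: w3:F, w5:F. ✗
w6: successors {w1, w2, w4, w5, w7}; p ∧ ¬(p ∨ ¬q) there: w1:F, w2:F, w4:F, w5:F, w7:F. ✗
w7: successors {w0, w1, w3, w4, w6, w7}; p ∧ ¬(p ∨ ¬q) there: w0:F, w1:F, w3:F, w4:F, w6:F, w7:F. ✗

∅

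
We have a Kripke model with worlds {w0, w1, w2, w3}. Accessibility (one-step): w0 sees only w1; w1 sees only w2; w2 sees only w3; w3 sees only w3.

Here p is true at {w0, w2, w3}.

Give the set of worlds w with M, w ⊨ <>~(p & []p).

w0: successors {w1}; ~(p & []p) there: w1:T. ✓
w1: successors {w2}; ~(p & []p) there: w2:F. ✗
w2: successors {w3}; ~(p & []p) there: w3:F. ✗
w3: successors {w3}; ~(p & []p) there: w3:F. ✗

{w0}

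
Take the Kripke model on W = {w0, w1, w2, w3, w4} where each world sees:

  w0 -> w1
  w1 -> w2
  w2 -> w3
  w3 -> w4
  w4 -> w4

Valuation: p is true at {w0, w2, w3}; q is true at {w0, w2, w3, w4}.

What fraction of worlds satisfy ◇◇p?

w0: successors {w1}; ◇p there: w1:T. ✓
w1: successors {w2}; ◇p there: w2:T. ✓
w2: successors {w3}; ◇p there: w3:F. ✗
w3: successors {w4}; ◇p there: w4:F. ✗
w4: successors {w4}; ◇p there: w4:F. ✗
That's 2 of 5 worlds, so 2/5.

2/5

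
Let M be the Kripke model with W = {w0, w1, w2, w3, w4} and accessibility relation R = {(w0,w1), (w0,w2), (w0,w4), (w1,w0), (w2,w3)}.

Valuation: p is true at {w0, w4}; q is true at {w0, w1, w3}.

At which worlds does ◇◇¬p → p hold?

{w0, w2, w3, w4}

w0: ◇◇¬p is T, p is T. ✓
w1: ◇◇¬p is T, p is F. ✗
w2: ◇◇¬p is F, p is F. ✓
w3: ◇◇¬p is F, p is F. ✓
w4: ◇◇¬p is F, p is T. ✓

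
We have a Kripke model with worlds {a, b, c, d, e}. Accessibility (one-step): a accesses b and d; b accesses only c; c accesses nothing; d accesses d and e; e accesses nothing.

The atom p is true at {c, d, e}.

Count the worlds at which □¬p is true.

a: successors {b, d}; ¬p there: b:T, d:F. ✗
b: successors {c}; ¬p there: c:F. ✗
c: no successors, so □¬p holds vacuously. ✓
d: successors {d, e}; ¬p there: d:F, e:F. ✗
e: no successors, so □¬p holds vacuously. ✓
Satisfying worlds: {c, e}.

2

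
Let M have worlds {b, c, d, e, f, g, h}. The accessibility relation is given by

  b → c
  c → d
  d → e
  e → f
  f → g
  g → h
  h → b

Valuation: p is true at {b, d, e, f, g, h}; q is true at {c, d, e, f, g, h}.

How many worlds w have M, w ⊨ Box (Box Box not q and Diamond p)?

b: successors {c}; Box Box not q and Diamond p there: c:F. ✗
c: successors {d}; Box Box not q and Diamond p there: d:F. ✗
d: successors {e}; Box Box not q and Diamond p there: e:F. ✗
e: successors {f}; Box Box not q and Diamond p there: f:F. ✗
f: successors {g}; Box Box not q and Diamond p there: g:T. ✓
g: successors {h}; Box Box not q and Diamond p there: h:F. ✗
h: successors {b}; Box Box not q and Diamond p there: b:F. ✗
Satisfying worlds: {f}.

1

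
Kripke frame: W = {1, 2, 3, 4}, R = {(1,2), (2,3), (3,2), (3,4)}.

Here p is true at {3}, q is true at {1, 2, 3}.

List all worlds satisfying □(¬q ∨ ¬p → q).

{1, 2, 4}

1: successors {2}; ¬q ∨ ¬p → q there: 2:T. ✓
2: successors {3}; ¬q ∨ ¬p → q there: 3:T. ✓
3: successors {2, 4}; ¬q ∨ ¬p → q there: 2:T, 4:F. ✗
4: no successors, so □(¬q ∨ ¬p → q) holds vacuously. ✓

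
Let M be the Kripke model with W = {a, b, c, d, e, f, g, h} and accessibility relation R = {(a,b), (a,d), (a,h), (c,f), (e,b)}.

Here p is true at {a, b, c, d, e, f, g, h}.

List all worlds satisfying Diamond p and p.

a: Diamond p is T, p is T. ✓
b: Diamond p is F, p is T. ✗
c: Diamond p is T, p is T. ✓
d: Diamond p is F, p is T. ✗
e: Diamond p is T, p is T. ✓
f: Diamond p is F, p is T. ✗
g: Diamond p is F, p is T. ✗
h: Diamond p is F, p is T. ✗

{a, c, e}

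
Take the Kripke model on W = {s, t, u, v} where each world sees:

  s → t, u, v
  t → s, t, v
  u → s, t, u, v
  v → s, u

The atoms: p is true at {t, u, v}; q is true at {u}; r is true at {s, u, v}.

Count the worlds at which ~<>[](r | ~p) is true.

s: <>[](r | ~p) is T. ✗
t: <>[](r | ~p) is T. ✗
u: <>[](r | ~p) is T. ✗
v: <>[](r | ~p) is F. ✓
Satisfying worlds: {v}.

1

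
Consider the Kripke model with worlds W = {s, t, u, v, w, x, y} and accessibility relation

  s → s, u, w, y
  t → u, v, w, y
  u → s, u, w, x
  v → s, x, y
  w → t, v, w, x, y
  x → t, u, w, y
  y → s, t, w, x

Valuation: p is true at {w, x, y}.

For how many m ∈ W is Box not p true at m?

0

s: successors {s, u, w, y}; not p there: s:T, u:T, w:F, y:F. ✗
t: successors {u, v, w, y}; not p there: u:T, v:T, w:F, y:F. ✗
u: successors {s, u, w, x}; not p there: s:T, u:T, w:F, x:F. ✗
v: successors {s, x, y}; not p there: s:T, x:F, y:F. ✗
w: successors {t, v, w, x, y}; not p there: t:T, v:T, w:F, x:F, y:F. ✗
x: successors {t, u, w, y}; not p there: t:T, u:T, w:F, y:F. ✗
y: successors {s, t, w, x}; not p there: s:T, t:T, w:F, x:F. ✗
Satisfying worlds: ∅.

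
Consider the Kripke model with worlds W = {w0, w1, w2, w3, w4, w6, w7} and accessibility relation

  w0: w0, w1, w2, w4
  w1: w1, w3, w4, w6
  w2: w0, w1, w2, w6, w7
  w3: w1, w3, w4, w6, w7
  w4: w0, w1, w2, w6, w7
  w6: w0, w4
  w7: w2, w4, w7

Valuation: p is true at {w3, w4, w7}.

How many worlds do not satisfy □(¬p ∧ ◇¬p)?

7

w0: successors {w0, w1, w2, w4}; ¬p ∧ ◇¬p there: w0:T, w1:T, w2:T, w4:F. ✗
w1: successors {w1, w3, w4, w6}; ¬p ∧ ◇¬p there: w1:T, w3:F, w4:F, w6:T. ✗
w2: successors {w0, w1, w2, w6, w7}; ¬p ∧ ◇¬p there: w0:T, w1:T, w2:T, w6:T, w7:F. ✗
w3: successors {w1, w3, w4, w6, w7}; ¬p ∧ ◇¬p there: w1:T, w3:F, w4:F, w6:T, w7:F. ✗
w4: successors {w0, w1, w2, w6, w7}; ¬p ∧ ◇¬p there: w0:T, w1:T, w2:T, w6:T, w7:F. ✗
w6: successors {w0, w4}; ¬p ∧ ◇¬p there: w0:T, w4:F. ✗
w7: successors {w2, w4, w7}; ¬p ∧ ◇¬p there: w2:T, w4:F, w7:F. ✗
Satisfying worlds: ∅.
So □(¬p ∧ ◇¬p) fails at the other 7 worlds.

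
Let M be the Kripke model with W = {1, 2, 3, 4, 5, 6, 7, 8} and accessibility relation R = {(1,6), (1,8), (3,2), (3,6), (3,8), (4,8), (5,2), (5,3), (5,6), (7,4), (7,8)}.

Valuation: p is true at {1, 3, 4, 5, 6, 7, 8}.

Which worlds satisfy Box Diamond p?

1: successors {6, 8}; Diamond p there: 6:F, 8:F. ✗
2: no successors, so Box Diamond p holds vacuously. ✓
3: successors {2, 6, 8}; Diamond p there: 2:F, 6:F, 8:F. ✗
4: successors {8}; Diamond p there: 8:F. ✗
5: successors {2, 3, 6}; Diamond p there: 2:F, 3:T, 6:F. ✗
6: no successors, so Box Diamond p holds vacuously. ✓
7: successors {4, 8}; Diamond p there: 4:T, 8:F. ✗
8: no successors, so Box Diamond p holds vacuously. ✓

{2, 6, 8}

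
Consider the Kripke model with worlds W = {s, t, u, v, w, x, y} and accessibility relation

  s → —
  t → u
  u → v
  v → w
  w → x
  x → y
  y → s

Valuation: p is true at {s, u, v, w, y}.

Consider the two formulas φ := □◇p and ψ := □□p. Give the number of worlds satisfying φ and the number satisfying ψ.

5 and 6

For □◇p:
s: no successors, so □◇p holds vacuously. ✓
t: successors {u}; ◇p there: u:T. ✓
u: successors {v}; ◇p there: v:T. ✓
v: successors {w}; ◇p there: w:F. ✗
w: successors {x}; ◇p there: x:T. ✓
x: successors {y}; ◇p there: y:T. ✓
y: successors {s}; ◇p there: s:F. ✗
— 5 worlds.
For □□p:
s: no successors, so □□p holds vacuously. ✓
t: successors {u}; □p there: u:T. ✓
u: successors {v}; □p there: v:T. ✓
v: successors {w}; □p there: w:F. ✗
w: successors {x}; □p there: x:T. ✓
x: successors {y}; □p there: y:T. ✓
y: successors {s}; □p there: s:T. ✓
— 6 worlds.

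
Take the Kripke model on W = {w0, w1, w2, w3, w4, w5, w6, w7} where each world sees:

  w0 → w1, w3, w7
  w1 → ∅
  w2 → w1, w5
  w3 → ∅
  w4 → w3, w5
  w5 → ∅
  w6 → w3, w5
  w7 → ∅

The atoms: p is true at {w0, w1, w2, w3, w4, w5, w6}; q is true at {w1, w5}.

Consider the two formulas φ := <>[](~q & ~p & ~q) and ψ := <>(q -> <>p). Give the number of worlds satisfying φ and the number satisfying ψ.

4 and 3

For <>[](~q & ~p & ~q):
w0: successors {w1, w3, w7}; [](~q & ~p & ~q) there: w1:T, w3:T, w7:T. ✓
w1: no successors, so <>[](~q & ~p & ~q) fails. ✗
w2: successors {w1, w5}; [](~q & ~p & ~q) there: w1:T, w5:T. ✓
w3: no successors, so <>[](~q & ~p & ~q) fails. ✗
w4: successors {w3, w5}; [](~q & ~p & ~q) there: w3:T, w5:T. ✓
w5: no successors, so <>[](~q & ~p & ~q) fails. ✗
w6: successors {w3, w5}; [](~q & ~p & ~q) there: w3:T, w5:T. ✓
w7: no successors, so <>[](~q & ~p & ~q) fails. ✗
— 4 worlds.
For <>(q -> <>p):
w0: successors {w1, w3, w7}; q -> <>p there: w1:F, w3:T, w7:T. ✓
w1: no successors, so <>(q -> <>p) fails. ✗
w2: successors {w1, w5}; q -> <>p there: w1:F, w5:F. ✗
w3: no successors, so <>(q -> <>p) fails. ✗
w4: successors {w3, w5}; q -> <>p there: w3:T, w5:F. ✓
w5: no successors, so <>(q -> <>p) fails. ✗
w6: successors {w3, w5}; q -> <>p there: w3:T, w5:F. ✓
w7: no successors, so <>(q -> <>p) fails. ✗
— 3 worlds.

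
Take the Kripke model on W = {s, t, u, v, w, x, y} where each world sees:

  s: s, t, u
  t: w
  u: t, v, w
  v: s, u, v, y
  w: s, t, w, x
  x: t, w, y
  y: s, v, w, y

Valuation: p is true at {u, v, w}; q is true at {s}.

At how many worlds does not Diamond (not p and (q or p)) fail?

4

s: Diamond (not p and (q or p)) is T. ✗
t: Diamond (not p and (q or p)) is F. ✓
u: Diamond (not p and (q or p)) is F. ✓
v: Diamond (not p and (q or p)) is T. ✗
w: Diamond (not p and (q or p)) is T. ✗
x: Diamond (not p and (q or p)) is F. ✓
y: Diamond (not p and (q or p)) is T. ✗
Satisfying worlds: {t, u, x}.
So not Diamond (not p and (q or p)) fails at the other 4 worlds.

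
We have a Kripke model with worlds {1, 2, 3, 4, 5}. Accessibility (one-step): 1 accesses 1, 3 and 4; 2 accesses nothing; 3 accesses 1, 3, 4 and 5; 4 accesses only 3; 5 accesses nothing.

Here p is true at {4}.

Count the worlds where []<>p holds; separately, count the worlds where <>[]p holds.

For []<>p:
1: successors {1, 3, 4}; <>p there: 1:T, 3:T, 4:F. ✗
2: no successors, so []<>p holds vacuously. ✓
3: successors {1, 3, 4, 5}; <>p there: 1:T, 3:T, 4:F, 5:F. ✗
4: successors {3}; <>p there: 3:T. ✓
5: no successors, so []<>p holds vacuously. ✓
— 3 worlds.
For <>[]p:
1: successors {1, 3, 4}; []p there: 1:F, 3:F, 4:F. ✗
2: no successors, so <>[]p fails. ✗
3: successors {1, 3, 4, 5}; []p there: 1:F, 3:F, 4:F, 5:T. ✓
4: successors {3}; []p there: 3:F. ✗
5: no successors, so <>[]p fails. ✗
— 1 world.

3 and 1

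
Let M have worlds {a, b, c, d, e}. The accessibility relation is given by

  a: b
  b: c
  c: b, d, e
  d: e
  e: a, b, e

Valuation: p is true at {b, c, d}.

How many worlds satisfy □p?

a: successors {b}; p there: b:T. ✓
b: successors {c}; p there: c:T. ✓
c: successors {b, d, e}; p there: b:T, d:T, e:F. ✗
d: successors {e}; p there: e:F. ✗
e: successors {a, b, e}; p there: a:F, b:T, e:F. ✗
Satisfying worlds: {a, b}.

2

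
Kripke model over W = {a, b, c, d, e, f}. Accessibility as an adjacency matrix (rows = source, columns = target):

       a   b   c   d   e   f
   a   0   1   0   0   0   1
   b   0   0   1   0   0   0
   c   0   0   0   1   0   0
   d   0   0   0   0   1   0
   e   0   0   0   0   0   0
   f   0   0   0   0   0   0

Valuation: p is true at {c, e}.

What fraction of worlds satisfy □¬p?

a: successors {b, f}; ¬p there: b:T, f:T. ✓
b: successors {c}; ¬p there: c:F. ✗
c: successors {d}; ¬p there: d:T. ✓
d: successors {e}; ¬p there: e:F. ✗
e: no successors, so □¬p holds vacuously. ✓
f: no successors, so □¬p holds vacuously. ✓
That's 4 of 6 worlds, so 4/6 = 2/3.

2/3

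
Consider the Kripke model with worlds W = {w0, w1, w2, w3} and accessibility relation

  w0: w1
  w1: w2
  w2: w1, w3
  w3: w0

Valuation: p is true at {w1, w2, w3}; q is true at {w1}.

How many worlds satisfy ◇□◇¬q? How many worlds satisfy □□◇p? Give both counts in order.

4 and 3

For ◇□◇¬q:
w0: successors {w1}; □◇¬q there: w1:T. ✓
w1: successors {w2}; □◇¬q there: w2:T. ✓
w2: successors {w1, w3}; □◇¬q there: w1:T, w3:F. ✓
w3: successors {w0}; □◇¬q there: w0:T. ✓
— 4 worlds.
For □□◇p:
w0: successors {w1}; □◇p there: w1:T. ✓
w1: successors {w2}; □◇p there: w2:F. ✗
w2: successors {w1, w3}; □◇p there: w1:T, w3:T. ✓
w3: successors {w0}; □◇p there: w0:T. ✓
— 3 worlds.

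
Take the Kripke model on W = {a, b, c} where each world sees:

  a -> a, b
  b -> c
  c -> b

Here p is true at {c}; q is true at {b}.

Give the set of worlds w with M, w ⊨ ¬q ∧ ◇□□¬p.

{a, c}

a: ¬q is T, ◇□□¬p is T. ✓
b: ¬q is F, ◇□□¬p is F. ✗
c: ¬q is T, ◇□□¬p is T. ✓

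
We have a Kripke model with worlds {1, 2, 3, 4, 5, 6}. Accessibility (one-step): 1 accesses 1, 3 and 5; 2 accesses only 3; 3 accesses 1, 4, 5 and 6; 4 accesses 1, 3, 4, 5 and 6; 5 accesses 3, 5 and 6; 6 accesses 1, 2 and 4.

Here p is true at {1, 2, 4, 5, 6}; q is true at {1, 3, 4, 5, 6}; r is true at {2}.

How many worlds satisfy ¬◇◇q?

0

1: ◇◇q is T. ✗
2: ◇◇q is T. ✗
3: ◇◇q is T. ✗
4: ◇◇q is T. ✗
5: ◇◇q is T. ✗
6: ◇◇q is T. ✗
Satisfying worlds: ∅.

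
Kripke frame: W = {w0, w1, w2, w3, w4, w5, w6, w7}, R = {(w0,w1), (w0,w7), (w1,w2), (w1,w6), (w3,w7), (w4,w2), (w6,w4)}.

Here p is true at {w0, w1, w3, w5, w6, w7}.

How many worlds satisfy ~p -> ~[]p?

7

w0: ~p is F, ~[]p is F. ✓
w1: ~p is F, ~[]p is T. ✓
w2: ~p is T, ~[]p is F. ✗
w3: ~p is F, ~[]p is F. ✓
w4: ~p is T, ~[]p is T. ✓
w5: ~p is F, ~[]p is F. ✓
w6: ~p is F, ~[]p is T. ✓
w7: ~p is F, ~[]p is F. ✓
Satisfying worlds: {w0, w1, w3, w4, w5, w6, w7}.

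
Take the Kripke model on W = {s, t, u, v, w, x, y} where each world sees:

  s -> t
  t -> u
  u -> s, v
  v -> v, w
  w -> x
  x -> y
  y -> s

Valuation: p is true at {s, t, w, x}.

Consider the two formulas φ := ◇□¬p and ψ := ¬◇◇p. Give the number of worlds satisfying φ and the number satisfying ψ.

2 and 2

For ◇□¬p:
s: successors {t}; □¬p there: t:T. ✓
t: successors {u}; □¬p there: u:F. ✗
u: successors {s, v}; □¬p there: s:F, v:F. ✗
v: successors {v, w}; □¬p there: v:F, w:F. ✗
w: successors {x}; □¬p there: x:T. ✓
x: successors {y}; □¬p there: y:F. ✗
y: successors {s}; □¬p there: s:F. ✗
— 2 worlds.
For ¬◇◇p:
s: ◇◇p is F. ✓
t: ◇◇p is T. ✗
u: ◇◇p is T. ✗
v: ◇◇p is T. ✗
w: ◇◇p is F. ✓
x: ◇◇p is T. ✗
y: ◇◇p is T. ✗
— 2 worlds.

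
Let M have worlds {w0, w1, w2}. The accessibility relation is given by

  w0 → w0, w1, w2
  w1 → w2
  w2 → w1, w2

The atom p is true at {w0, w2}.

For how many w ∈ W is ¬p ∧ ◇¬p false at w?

3

w0: ¬p is F, ◇¬p is T. ✗
w1: ¬p is T, ◇¬p is F. ✗
w2: ¬p is F, ◇¬p is T. ✗
Satisfying worlds: ∅.
So ¬p ∧ ◇¬p fails at the other 3 worlds.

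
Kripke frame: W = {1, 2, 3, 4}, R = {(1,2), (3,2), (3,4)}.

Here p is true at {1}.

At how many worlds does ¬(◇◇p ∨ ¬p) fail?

1: ◇◇p ∨ ¬p is F. ✓
2: ◇◇p ∨ ¬p is T. ✗
3: ◇◇p ∨ ¬p is T. ✗
4: ◇◇p ∨ ¬p is T. ✗
Satisfying worlds: {1}.
So ¬(◇◇p ∨ ¬p) fails at the other 3 worlds.

3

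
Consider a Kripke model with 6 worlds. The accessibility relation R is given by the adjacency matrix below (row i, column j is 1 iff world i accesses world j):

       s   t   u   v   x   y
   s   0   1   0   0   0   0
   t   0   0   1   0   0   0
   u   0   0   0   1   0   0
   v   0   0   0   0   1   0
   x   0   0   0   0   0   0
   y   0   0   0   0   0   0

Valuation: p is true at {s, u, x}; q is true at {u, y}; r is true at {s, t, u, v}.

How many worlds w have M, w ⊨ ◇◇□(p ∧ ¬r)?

2

s: successors {t}; ◇□(p ∧ ¬r) there: t:F. ✗
t: successors {u}; ◇□(p ∧ ¬r) there: u:T. ✓
u: successors {v}; ◇□(p ∧ ¬r) there: v:T. ✓
v: successors {x}; ◇□(p ∧ ¬r) there: x:F. ✗
x: no successors, so ◇◇□(p ∧ ¬r) fails. ✗
y: no successors, so ◇◇□(p ∧ ¬r) fails. ✗
Satisfying worlds: {t, u}.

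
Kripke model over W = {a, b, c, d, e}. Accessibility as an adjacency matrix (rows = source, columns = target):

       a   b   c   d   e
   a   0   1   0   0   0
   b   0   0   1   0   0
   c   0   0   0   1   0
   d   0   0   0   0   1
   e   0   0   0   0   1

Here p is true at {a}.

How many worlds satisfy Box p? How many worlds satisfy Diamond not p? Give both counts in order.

For Box p:
a: successors {b}; p there: b:F. ✗
b: successors {c}; p there: c:F. ✗
c: successors {d}; p there: d:F. ✗
d: successors {e}; p there: e:F. ✗
e: successors {e}; p there: e:F. ✗
— 0 worlds.
For Diamond not p:
a: successors {b}; not p there: b:T. ✓
b: successors {c}; not p there: c:T. ✓
c: successors {d}; not p there: d:T. ✓
d: successors {e}; not p there: e:T. ✓
e: successors {e}; not p there: e:T. ✓
— 5 worlds.

0 and 5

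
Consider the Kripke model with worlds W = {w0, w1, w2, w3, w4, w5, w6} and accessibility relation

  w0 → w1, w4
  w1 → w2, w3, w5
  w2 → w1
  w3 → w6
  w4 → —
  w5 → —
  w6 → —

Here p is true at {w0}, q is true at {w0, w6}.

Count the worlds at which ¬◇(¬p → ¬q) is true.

w0: ◇(¬p → ¬q) is T. ✗
w1: ◇(¬p → ¬q) is T. ✗
w2: ◇(¬p → ¬q) is T. ✗
w3: ◇(¬p → ¬q) is F. ✓
w4: ◇(¬p → ¬q) is F. ✓
w5: ◇(¬p → ¬q) is F. ✓
w6: ◇(¬p → ¬q) is F. ✓
Satisfying worlds: {w3, w4, w5, w6}.

4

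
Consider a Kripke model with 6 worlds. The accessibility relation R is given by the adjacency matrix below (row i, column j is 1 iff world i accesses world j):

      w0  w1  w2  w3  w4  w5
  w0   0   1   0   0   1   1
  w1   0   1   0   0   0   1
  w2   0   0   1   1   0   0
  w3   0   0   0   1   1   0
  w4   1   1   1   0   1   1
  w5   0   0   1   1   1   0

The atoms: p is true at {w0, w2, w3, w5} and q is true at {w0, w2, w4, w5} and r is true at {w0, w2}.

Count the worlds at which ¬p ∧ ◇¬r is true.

2

w0: ¬p is F, ◇¬r is T. ✗
w1: ¬p is T, ◇¬r is T. ✓
w2: ¬p is F, ◇¬r is T. ✗
w3: ¬p is F, ◇¬r is T. ✗
w4: ¬p is T, ◇¬r is T. ✓
w5: ¬p is F, ◇¬r is T. ✗
Satisfying worlds: {w1, w4}.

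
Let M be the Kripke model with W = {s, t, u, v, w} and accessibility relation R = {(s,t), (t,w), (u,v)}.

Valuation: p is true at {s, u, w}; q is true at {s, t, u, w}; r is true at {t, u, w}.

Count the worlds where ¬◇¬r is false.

s: ◇¬r is F. ✓
t: ◇¬r is F. ✓
u: ◇¬r is T. ✗
v: ◇¬r is F. ✓
w: ◇¬r is F. ✓
Satisfying worlds: {s, t, v, w}.
So ¬◇¬r fails at the other 1 world.

1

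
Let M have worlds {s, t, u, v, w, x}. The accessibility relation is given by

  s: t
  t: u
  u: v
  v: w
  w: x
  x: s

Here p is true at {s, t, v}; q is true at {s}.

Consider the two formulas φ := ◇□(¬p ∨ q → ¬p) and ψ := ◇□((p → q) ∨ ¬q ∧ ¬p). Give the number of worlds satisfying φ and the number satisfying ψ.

For ◇□(¬p ∨ q → ¬p):
s: successors {t}; □(¬p ∨ q → ¬p) there: t:T. ✓
t: successors {u}; □(¬p ∨ q → ¬p) there: u:T. ✓
u: successors {v}; □(¬p ∨ q → ¬p) there: v:T. ✓
v: successors {w}; □(¬p ∨ q → ¬p) there: w:T. ✓
w: successors {x}; □(¬p ∨ q → ¬p) there: x:F. ✗
x: successors {s}; □(¬p ∨ q → ¬p) there: s:T. ✓
— 5 worlds.
For ◇□((p → q) ∨ ¬q ∧ ¬p):
s: successors {t}; □((p → q) ∨ ¬q ∧ ¬p) there: t:T. ✓
t: successors {u}; □((p → q) ∨ ¬q ∧ ¬p) there: u:F. ✗
u: successors {v}; □((p → q) ∨ ¬q ∧ ¬p) there: v:T. ✓
v: successors {w}; □((p → q) ∨ ¬q ∧ ¬p) there: w:T. ✓
w: successors {x}; □((p → q) ∨ ¬q ∧ ¬p) there: x:T. ✓
x: successors {s}; □((p → q) ∨ ¬q ∧ ¬p) there: s:F. ✗
— 4 worlds.

5 and 4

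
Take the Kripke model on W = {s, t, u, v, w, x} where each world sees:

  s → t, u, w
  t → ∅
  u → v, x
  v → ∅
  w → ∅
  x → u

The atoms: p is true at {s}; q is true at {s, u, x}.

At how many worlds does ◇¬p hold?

3

s: successors {t, u, w}; ¬p there: t:T, u:T, w:T. ✓
t: no successors, so ◇¬p fails. ✗
u: successors {v, x}; ¬p there: v:T, x:T. ✓
v: no successors, so ◇¬p fails. ✗
w: no successors, so ◇¬p fails. ✗
x: successors {u}; ¬p there: u:T. ✓
Satisfying worlds: {s, u, x}.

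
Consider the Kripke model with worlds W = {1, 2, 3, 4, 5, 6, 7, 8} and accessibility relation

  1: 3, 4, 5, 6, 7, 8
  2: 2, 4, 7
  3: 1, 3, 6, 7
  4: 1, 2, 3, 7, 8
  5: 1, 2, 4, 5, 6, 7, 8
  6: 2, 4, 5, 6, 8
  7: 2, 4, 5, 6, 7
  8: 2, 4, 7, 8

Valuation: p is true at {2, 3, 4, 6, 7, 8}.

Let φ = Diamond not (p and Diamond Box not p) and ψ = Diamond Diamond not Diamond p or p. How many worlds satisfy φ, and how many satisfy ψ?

For Diamond not (p and Diamond Box not p):
1: successors {3, 4, 5, 6, 7, 8}; not (p and Diamond Box not p) there: 3:T, 4:T, 5:T, 6:T, 7:T, 8:T. ✓
2: successors {2, 4, 7}; not (p and Diamond Box not p) there: 2:T, 4:T, 7:T. ✓
3: successors {1, 3, 6, 7}; not (p and Diamond Box not p) there: 1:T, 3:T, 6:T, 7:T. ✓
4: successors {1, 2, 3, 7, 8}; not (p and Diamond Box not p) there: 1:T, 2:T, 3:T, 7:T, 8:T. ✓
5: successors {1, 2, 4, 5, 6, 7, 8}; not (p and Diamond Box not p) there: 1:T, 2:T, 4:T, 5:T, 6:T, 7:T, 8:T. ✓
6: successors {2, 4, 5, 6, 8}; not (p and Diamond Box not p) there: 2:T, 4:T, 5:T, 6:T, 8:T. ✓
7: successors {2, 4, 5, 6, 7}; not (p and Diamond Box not p) there: 2:T, 4:T, 5:T, 6:T, 7:T. ✓
8: successors {2, 4, 7, 8}; not (p and Diamond Box not p) there: 2:T, 4:T, 7:T, 8:T. ✓
— 8 worlds.
For Diamond Diamond not Diamond p or p:
1: Diamond Diamond not Diamond p is F, p is F. ✗
2: Diamond Diamond not Diamond p is F, p is T. ✓
3: Diamond Diamond not Diamond p is F, p is T. ✓
4: Diamond Diamond not Diamond p is F, p is T. ✓
5: Diamond Diamond not Diamond p is F, p is F. ✗
6: Diamond Diamond not Diamond p is F, p is T. ✓
7: Diamond Diamond not Diamond p is F, p is T. ✓
8: Diamond Diamond not Diamond p is F, p is T. ✓
— 6 worlds.

8 and 6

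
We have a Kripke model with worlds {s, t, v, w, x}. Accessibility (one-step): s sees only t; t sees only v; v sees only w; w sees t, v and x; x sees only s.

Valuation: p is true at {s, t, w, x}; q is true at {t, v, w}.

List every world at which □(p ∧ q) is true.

{s, v}

s: successors {t}; p ∧ q there: t:T. ✓
t: successors {v}; p ∧ q there: v:F. ✗
v: successors {w}; p ∧ q there: w:T. ✓
w: successors {t, v, x}; p ∧ q there: t:T, v:F, x:F. ✗
x: successors {s}; p ∧ q there: s:F. ✗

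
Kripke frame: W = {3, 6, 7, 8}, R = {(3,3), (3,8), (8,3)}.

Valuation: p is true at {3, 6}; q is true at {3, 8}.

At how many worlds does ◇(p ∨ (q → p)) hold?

2

3: successors {3, 8}; p ∨ (q → p) there: 3:T, 8:F. ✓
6: no successors, so ◇(p ∨ (q → p)) fails. ✗
7: no successors, so ◇(p ∨ (q → p)) fails. ✗
8: successors {3}; p ∨ (q → p) there: 3:T. ✓
Satisfying worlds: {3, 8}.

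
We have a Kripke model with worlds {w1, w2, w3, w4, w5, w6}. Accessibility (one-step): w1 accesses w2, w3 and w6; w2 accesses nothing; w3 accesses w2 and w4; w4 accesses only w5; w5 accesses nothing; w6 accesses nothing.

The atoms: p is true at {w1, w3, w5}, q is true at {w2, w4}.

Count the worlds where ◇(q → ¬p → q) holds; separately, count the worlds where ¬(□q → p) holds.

For ◇(q → ¬p → q):
w1: successors {w2, w3, w6}; q → ¬p → q there: w2:T, w3:T, w6:T. ✓
w2: no successors, so ◇(q → ¬p → q) fails. ✗
w3: successors {w2, w4}; q → ¬p → q there: w2:T, w4:T. ✓
w4: successors {w5}; q → ¬p → q there: w5:T. ✓
w5: no successors, so ◇(q → ¬p → q) fails. ✗
w6: no successors, so ◇(q → ¬p → q) fails. ✗
— 3 worlds.
For ¬(□q → p):
w1: □q → p is T. ✗
w2: □q → p is F. ✓
w3: □q → p is T. ✗
w4: □q → p is T. ✗
w5: □q → p is T. ✗
w6: □q → p is F. ✓
— 2 worlds.

3 and 2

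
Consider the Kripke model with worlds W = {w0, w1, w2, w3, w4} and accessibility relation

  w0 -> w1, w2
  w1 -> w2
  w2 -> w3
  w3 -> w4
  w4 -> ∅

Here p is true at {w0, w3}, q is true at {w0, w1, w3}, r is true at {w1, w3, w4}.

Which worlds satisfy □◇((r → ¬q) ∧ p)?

{w4}

w0: successors {w1, w2}; ◇((r → ¬q) ∧ p) there: w1:F, w2:F. ✗
w1: successors {w2}; ◇((r → ¬q) ∧ p) there: w2:F. ✗
w2: successors {w3}; ◇((r → ¬q) ∧ p) there: w3:F. ✗
w3: successors {w4}; ◇((r → ¬q) ∧ p) there: w4:F. ✗
w4: no successors, so □◇((r → ¬q) ∧ p) holds vacuously. ✓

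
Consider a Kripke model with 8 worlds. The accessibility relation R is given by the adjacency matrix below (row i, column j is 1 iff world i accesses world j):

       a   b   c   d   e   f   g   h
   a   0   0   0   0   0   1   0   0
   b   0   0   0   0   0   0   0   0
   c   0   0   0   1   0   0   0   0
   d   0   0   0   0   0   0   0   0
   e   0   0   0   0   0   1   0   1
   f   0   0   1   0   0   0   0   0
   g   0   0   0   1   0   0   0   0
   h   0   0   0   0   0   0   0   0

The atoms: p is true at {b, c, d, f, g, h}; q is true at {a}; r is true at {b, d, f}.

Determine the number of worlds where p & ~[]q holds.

a: p is F, ~[]q is T. ✗
b: p is T, ~[]q is F. ✗
c: p is T, ~[]q is T. ✓
d: p is T, ~[]q is F. ✗
e: p is F, ~[]q is T. ✗
f: p is T, ~[]q is T. ✓
g: p is T, ~[]q is T. ✓
h: p is T, ~[]q is F. ✗
Satisfying worlds: {c, f, g}.

3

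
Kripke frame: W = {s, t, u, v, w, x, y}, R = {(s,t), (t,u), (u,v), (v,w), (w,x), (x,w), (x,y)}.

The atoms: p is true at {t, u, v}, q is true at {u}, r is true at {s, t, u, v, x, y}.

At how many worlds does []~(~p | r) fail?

s: successors {t}; ~(~p | r) there: t:F. ✗
t: successors {u}; ~(~p | r) there: u:F. ✗
u: successors {v}; ~(~p | r) there: v:F. ✗
v: successors {w}; ~(~p | r) there: w:F. ✗
w: successors {x}; ~(~p | r) there: x:F. ✗
x: successors {w, y}; ~(~p | r) there: w:F, y:F. ✗
y: no successors, so []~(~p | r) holds vacuously. ✓
Satisfying worlds: {y}.
So []~(~p | r) fails at the other 6 worlds.

6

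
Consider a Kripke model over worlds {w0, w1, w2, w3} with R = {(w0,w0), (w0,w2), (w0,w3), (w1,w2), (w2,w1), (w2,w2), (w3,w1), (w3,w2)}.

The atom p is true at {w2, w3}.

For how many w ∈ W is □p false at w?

3

w0: successors {w0, w2, w3}; p there: w0:F, w2:T, w3:T. ✗
w1: successors {w2}; p there: w2:T. ✓
w2: successors {w1, w2}; p there: w1:F, w2:T. ✗
w3: successors {w1, w2}; p there: w1:F, w2:T. ✗
Satisfying worlds: {w1}.
So □p fails at the other 3 worlds.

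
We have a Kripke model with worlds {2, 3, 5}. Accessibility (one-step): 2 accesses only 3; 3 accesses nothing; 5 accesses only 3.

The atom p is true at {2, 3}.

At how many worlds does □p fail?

2: successors {3}; p there: 3:T. ✓
3: no successors, so □p holds vacuously. ✓
5: successors {3}; p there: 3:T. ✓
Satisfying worlds: {2, 3, 5}.
So □p fails at the other 0 worlds.

0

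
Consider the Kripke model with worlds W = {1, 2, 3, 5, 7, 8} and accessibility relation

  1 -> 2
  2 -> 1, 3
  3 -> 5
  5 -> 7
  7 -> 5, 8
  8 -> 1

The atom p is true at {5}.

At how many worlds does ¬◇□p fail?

1

1: ◇□p is F. ✓
2: ◇□p is T. ✗
3: ◇□p is F. ✓
5: ◇□p is F. ✓
7: ◇□p is F. ✓
8: ◇□p is F. ✓
Satisfying worlds: {1, 3, 5, 7, 8}.
So ¬◇□p fails at the other 1 world.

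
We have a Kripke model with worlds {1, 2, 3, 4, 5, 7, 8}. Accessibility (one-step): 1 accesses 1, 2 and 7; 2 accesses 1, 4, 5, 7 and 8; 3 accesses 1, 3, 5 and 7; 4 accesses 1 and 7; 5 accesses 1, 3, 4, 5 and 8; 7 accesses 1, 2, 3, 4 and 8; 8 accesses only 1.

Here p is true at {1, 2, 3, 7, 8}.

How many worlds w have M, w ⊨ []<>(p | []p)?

1: successors {1, 2, 7}; <>(p | []p) there: 1:T, 2:T, 7:T. ✓
2: successors {1, 4, 5, 7, 8}; <>(p | []p) there: 1:T, 4:T, 5:T, 7:T, 8:T. ✓
3: successors {1, 3, 5, 7}; <>(p | []p) there: 1:T, 3:T, 5:T, 7:T. ✓
4: successors {1, 7}; <>(p | []p) there: 1:T, 7:T. ✓
5: successors {1, 3, 4, 5, 8}; <>(p | []p) there: 1:T, 3:T, 4:T, 5:T, 8:T. ✓
7: successors {1, 2, 3, 4, 8}; <>(p | []p) there: 1:T, 2:T, 3:T, 4:T, 8:T. ✓
8: successors {1}; <>(p | []p) there: 1:T. ✓
Satisfying worlds: {1, 2, 3, 4, 5, 7, 8}.

7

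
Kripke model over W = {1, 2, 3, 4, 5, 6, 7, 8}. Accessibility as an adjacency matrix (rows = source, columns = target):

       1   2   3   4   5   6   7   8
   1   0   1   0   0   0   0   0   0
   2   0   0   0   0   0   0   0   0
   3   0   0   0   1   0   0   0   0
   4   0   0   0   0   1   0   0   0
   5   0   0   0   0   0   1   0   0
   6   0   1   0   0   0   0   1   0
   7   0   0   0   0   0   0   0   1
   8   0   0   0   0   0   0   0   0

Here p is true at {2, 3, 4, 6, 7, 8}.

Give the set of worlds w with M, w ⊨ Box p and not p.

1: Box p is T, not p is T. ✓
2: Box p is T, not p is F. ✗
3: Box p is T, not p is F. ✗
4: Box p is F, not p is F. ✗
5: Box p is T, not p is T. ✓
6: Box p is T, not p is F. ✗
7: Box p is T, not p is F. ✗
8: Box p is T, not p is F. ✗

{1, 5}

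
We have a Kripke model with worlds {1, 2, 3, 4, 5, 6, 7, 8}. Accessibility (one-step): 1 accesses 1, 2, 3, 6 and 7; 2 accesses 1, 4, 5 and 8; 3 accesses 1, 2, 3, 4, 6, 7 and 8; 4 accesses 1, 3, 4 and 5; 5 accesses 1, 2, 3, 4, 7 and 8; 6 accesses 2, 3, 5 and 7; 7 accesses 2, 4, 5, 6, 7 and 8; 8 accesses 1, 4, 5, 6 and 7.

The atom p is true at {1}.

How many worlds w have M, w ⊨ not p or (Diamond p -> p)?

1: not p is F, Diamond p -> p is T. ✓
2: not p is T, Diamond p -> p is F. ✓
3: not p is T, Diamond p -> p is F. ✓
4: not p is T, Diamond p -> p is F. ✓
5: not p is T, Diamond p -> p is F. ✓
6: not p is T, Diamond p -> p is T. ✓
7: not p is T, Diamond p -> p is T. ✓
8: not p is T, Diamond p -> p is F. ✓
Satisfying worlds: {1, 2, 3, 4, 5, 6, 7, 8}.

8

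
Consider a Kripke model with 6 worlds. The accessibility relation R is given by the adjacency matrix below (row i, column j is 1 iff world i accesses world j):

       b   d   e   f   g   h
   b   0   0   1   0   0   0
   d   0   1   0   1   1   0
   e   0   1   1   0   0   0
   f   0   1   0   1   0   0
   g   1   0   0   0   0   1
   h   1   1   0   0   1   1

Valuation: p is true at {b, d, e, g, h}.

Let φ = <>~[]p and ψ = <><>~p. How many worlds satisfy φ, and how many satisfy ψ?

4 and 4

For <>~[]p:
b: successors {e}; ~[]p there: e:F. ✗
d: successors {d, f, g}; ~[]p there: d:T, f:T, g:F. ✓
e: successors {d, e}; ~[]p there: d:T, e:F. ✓
f: successors {d, f}; ~[]p there: d:T, f:T. ✓
g: successors {b, h}; ~[]p there: b:F, h:F. ✗
h: successors {b, d, g, h}; ~[]p there: b:F, d:T, g:F, h:F. ✓
— 4 worlds.
For <><>~p:
b: successors {e}; <>~p there: e:F. ✗
d: successors {d, f, g}; <>~p there: d:T, f:T, g:F. ✓
e: successors {d, e}; <>~p there: d:T, e:F. ✓
f: successors {d, f}; <>~p there: d:T, f:T. ✓
g: successors {b, h}; <>~p there: b:F, h:F. ✗
h: successors {b, d, g, h}; <>~p there: b:F, d:T, g:F, h:F. ✓
— 4 worlds.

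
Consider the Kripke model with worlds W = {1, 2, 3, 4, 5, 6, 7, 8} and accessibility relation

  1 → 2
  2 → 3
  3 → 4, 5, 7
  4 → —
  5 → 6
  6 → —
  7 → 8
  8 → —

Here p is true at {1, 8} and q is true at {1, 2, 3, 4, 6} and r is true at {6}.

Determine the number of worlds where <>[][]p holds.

3

1: successors {2}; [][]p there: 2:F. ✗
2: successors {3}; [][]p there: 3:F. ✗
3: successors {4, 5, 7}; [][]p there: 4:T, 5:T, 7:T. ✓
4: no successors, so <>[][]p fails. ✗
5: successors {6}; [][]p there: 6:T. ✓
6: no successors, so <>[][]p fails. ✗
7: successors {8}; [][]p there: 8:T. ✓
8: no successors, so <>[][]p fails. ✗
Satisfying worlds: {3, 5, 7}.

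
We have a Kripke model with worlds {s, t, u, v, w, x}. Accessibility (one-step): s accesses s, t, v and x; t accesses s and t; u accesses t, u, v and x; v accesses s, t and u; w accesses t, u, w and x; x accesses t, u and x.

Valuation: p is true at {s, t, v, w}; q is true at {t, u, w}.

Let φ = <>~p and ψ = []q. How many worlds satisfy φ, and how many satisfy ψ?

For <>~p:
s: successors {s, t, v, x}; ~p there: s:F, t:F, v:F, x:T. ✓
t: successors {s, t}; ~p there: s:F, t:F. ✗
u: successors {t, u, v, x}; ~p there: t:F, u:T, v:F, x:T. ✓
v: successors {s, t, u}; ~p there: s:F, t:F, u:T. ✓
w: successors {t, u, w, x}; ~p there: t:F, u:T, w:F, x:T. ✓
x: successors {t, u, x}; ~p there: t:F, u:T, x:T. ✓
— 5 worlds.
For []q:
s: successors {s, t, v, x}; q there: s:F, t:T, v:F, x:F. ✗
t: successors {s, t}; q there: s:F, t:T. ✗
u: successors {t, u, v, x}; q there: t:T, u:T, v:F, x:F. ✗
v: successors {s, t, u}; q there: s:F, t:T, u:T. ✗
w: successors {t, u, w, x}; q there: t:T, u:T, w:T, x:F. ✗
x: successors {t, u, x}; q there: t:T, u:T, x:F. ✗
— 0 worlds.

5 and 0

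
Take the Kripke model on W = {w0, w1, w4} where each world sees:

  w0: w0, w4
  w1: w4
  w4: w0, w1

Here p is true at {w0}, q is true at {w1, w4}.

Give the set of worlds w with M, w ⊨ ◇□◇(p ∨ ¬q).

w0: successors {w0, w4}; □◇(p ∨ ¬q) there: w0:T, w4:F. ✓
w1: successors {w4}; □◇(p ∨ ¬q) there: w4:F. ✗
w4: successors {w0, w1}; □◇(p ∨ ¬q) there: w0:T, w1:T. ✓

{w0, w4}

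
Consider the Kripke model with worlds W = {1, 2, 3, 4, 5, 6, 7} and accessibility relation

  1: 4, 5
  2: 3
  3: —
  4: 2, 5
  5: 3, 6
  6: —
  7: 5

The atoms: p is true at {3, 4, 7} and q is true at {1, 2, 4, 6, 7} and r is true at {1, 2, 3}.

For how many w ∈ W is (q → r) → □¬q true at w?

1: q → r is T, □¬q is F. ✗
2: q → r is T, □¬q is T. ✓
3: q → r is T, □¬q is T. ✓
4: q → r is F, □¬q is F. ✓
5: q → r is T, □¬q is F. ✗
6: q → r is F, □¬q is T. ✓
7: q → r is F, □¬q is T. ✓
Satisfying worlds: {2, 3, 4, 6, 7}.

5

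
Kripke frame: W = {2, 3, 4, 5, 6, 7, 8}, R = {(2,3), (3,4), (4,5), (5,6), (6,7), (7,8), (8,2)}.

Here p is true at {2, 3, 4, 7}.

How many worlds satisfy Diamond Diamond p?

2: successors {3}; Diamond p there: 3:T. ✓
3: successors {4}; Diamond p there: 4:F. ✗
4: successors {5}; Diamond p there: 5:F. ✗
5: successors {6}; Diamond p there: 6:T. ✓
6: successors {7}; Diamond p there: 7:F. ✗
7: successors {8}; Diamond p there: 8:T. ✓
8: successors {2}; Diamond p there: 2:T. ✓
Satisfying worlds: {2, 5, 7, 8}.

4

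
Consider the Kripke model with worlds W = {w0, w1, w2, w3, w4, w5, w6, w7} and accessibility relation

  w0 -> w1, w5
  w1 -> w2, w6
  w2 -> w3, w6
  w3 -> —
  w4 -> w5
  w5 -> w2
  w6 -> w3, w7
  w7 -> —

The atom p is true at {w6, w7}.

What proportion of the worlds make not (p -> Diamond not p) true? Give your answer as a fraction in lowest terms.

w0: p -> Diamond not p is T. ✗
w1: p -> Diamond not p is T. ✗
w2: p -> Diamond not p is T. ✗
w3: p -> Diamond not p is T. ✗
w4: p -> Diamond not p is T. ✗
w5: p -> Diamond not p is T. ✗
w6: p -> Diamond not p is T. ✗
w7: p -> Diamond not p is F. ✓
That's 1 of 8 worlds, so 1/8.

1/8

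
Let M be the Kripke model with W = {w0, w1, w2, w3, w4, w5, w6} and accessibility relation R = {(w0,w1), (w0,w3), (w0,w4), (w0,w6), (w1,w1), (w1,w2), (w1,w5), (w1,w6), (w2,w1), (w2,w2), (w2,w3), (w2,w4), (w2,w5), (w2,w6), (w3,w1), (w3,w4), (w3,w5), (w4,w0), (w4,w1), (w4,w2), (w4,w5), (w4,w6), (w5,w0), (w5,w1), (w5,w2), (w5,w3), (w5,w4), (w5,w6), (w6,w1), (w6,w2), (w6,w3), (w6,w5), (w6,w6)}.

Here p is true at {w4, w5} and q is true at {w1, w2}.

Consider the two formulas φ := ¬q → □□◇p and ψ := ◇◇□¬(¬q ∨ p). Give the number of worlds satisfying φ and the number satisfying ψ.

7 and 0

For ¬q → □□◇p:
w0: ¬q is T, □□◇p is T. ✓
w1: ¬q is F, □□◇p is T. ✓
w2: ¬q is F, □□◇p is T. ✓
w3: ¬q is T, □□◇p is T. ✓
w4: ¬q is T, □□◇p is T. ✓
w5: ¬q is T, □□◇p is T. ✓
w6: ¬q is T, □□◇p is T. ✓
— 7 worlds.
For ◇◇□¬(¬q ∨ p):
w0: successors {w1, w3, w4, w6}; ◇□¬(¬q ∨ p) there: w1:F, w3:F, w4:F, w6:F. ✗
w1: successors {w1, w2, w5, w6}; ◇□¬(¬q ∨ p) there: w1:F, w2:F, w5:F, w6:F. ✗
w2: successors {w1, w2, w3, w4, w5, w6}; ◇□¬(¬q ∨ p) there: w1:F, w2:F, w3:F, w4:F, w5:F, w6:F. ✗
w3: successors {w1, w4, w5}; ◇□¬(¬q ∨ p) there: w1:F, w4:F, w5:F. ✗
w4: successors {w0, w1, w2, w5, w6}; ◇□¬(¬q ∨ p) there: w0:F, w1:F, w2:F, w5:F, w6:F. ✗
w5: successors {w0, w1, w2, w3, w4, w6}; ◇□¬(¬q ∨ p) there: w0:F, w1:F, w2:F, w3:F, w4:F, w6:F. ✗
w6: successors {w1, w2, w3, w5, w6}; ◇□¬(¬q ∨ p) there: w1:F, w2:F, w3:F, w5:F, w6:F. ✗
— 0 worlds.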